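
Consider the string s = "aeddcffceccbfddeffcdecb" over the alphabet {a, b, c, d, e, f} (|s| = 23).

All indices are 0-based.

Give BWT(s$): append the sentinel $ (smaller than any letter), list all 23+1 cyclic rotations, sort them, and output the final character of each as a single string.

rank  rotation                  last
    0  $aeddcffceccbfddeffcdecb  b
    1  aeddcffceccbfddeffcdecb$  $
    2  b$aeddcffceccbfddeffcdec  c
    3  bfddeffcdecb$aeddcffcecc  c
    4  cb$aeddcffceccbfddeffcde  e
    5  cbfddeffcdecb$aeddcffcec  c
    6  ccbfddeffcdecb$aeddcffce  e
    7  cdecb$aeddcffceccbfddeff  f
    8  ceccbfddeffcdecb$aeddcff  f
    9  cffceccbfddeffcdecb$aedd  d
   10  dcffceccbfddeffcdecb$aed  d
   11  ddcffceccbfddeffcdecb$ae  e
   12  ddeffcdecb$aeddcffceccbf  f
   13  decb$aeddcffceccbfddeffc  c
   14  deffcdecb$aeddcffceccbfd  d
   15  ecb$aeddcffceccbfddeffcd  d
   16  eccbfddeffcdecb$aeddcffc  c
   17  eddcffceccbfddeffcdecb$a  a
   18  effcdecb$aeddcffceccbfdd  d
   19  fcdecb$aeddcffceccbfddef  f
   20  fceccbfddeffcdecb$aeddcf  f
   21  fddeffcdecb$aeddcffceccb  b
   22  ffcdecb$aeddcffceccbfdde  e
   23  ffceccbfddeffcdecb$aeddc  c

b$cceceffddefcddcadffbec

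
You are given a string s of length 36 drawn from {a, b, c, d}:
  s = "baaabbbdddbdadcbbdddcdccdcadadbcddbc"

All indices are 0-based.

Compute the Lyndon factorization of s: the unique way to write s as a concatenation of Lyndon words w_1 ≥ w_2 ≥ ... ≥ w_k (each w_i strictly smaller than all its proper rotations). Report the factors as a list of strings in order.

["b", "aaabbbdddbdadcbbdddcdccdcadadbcddbc"]

emit factor 1: 'b' (i=0, period=1)
emit factor 2: 'aaabbbdddbdadcbbdddcdccdcadadbcddbc' (i=1, period=35)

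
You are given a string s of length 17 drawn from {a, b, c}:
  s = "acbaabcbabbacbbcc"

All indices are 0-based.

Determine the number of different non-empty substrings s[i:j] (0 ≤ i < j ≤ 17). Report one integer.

rank | idx | suffix
   0 |   3 | aabcbabbacbbcc
   1 |   8 | abbacbbcc
   2 |   4 | abcbabbacbbcc
   3 |   0 | acbaabcbabbacbbcc
   4 |  11 | acbbcc
   5 |   2 | baabcbabbacbbcc
   6 |   7 | babbacbbcc
   7 |  10 | bacbbcc
   8 |   9 | bbacbbcc
   9 |  13 | bbcc
  10 |   5 | bcbabbacbbcc
  11 |  14 | bcc
  12 |  16 | c
  13 |   1 | cbaabcbabbacbbcc
  14 |   6 | cbabbacbbcc
  15 |  12 | cbbcc
  16 |  15 | cc

SA = [3, 8, 4, 0, 11, 2, 7, 10, 9, 13, 5, 14, 16, 1, 6, 12, 15]
[i] adj suffixes → lcp
  [1] 3/8 → 1 ('a')
  [2] 8/4 → 2 ('ab')
  [3] 4/0 → 1 ('a')
  [4] 0/11 → 3 ('acb')
  [5] 11/2 → 0 ('')
  [6] 2/7 → 2 ('ba')
  [7] 7/10 → 2 ('ba')
  [8] 10/9 → 1 ('b')
  [9] 9/13 → 2 ('bb')
  [10] 13/5 → 1 ('b')
  [11] 5/14 → 2 ('bc')
  [12] 14/16 → 0 ('')
  [13] 16/1 → 1 ('c')
  [14] 1/6 → 3 ('cba')
  [15] 6/12 → 2 ('cb')
  [16] 12/15 → 1 ('c')

n(n+1)/2 = 17·18/2 = 153
Σ LCP = 0 + 1 + 2 + 1 + 3 + 0 + 2 + 2 + 1 + 2 + 1 + 2 + 0 + 1 + 3 + 2 + 1 = 24
distinct = 153 − 24 = 129

129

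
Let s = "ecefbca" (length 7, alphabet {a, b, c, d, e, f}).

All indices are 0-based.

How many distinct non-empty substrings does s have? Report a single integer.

rank→(start, suffix):
  0 → (6, 'a')
  1 → (4, 'bca')
  2 → (5, 'ca')
  3 → (1, 'cefbca')
  4 → (0, 'ecefbca')
  5 → (2, 'efbca')
  6 → (3, 'fbca')

SA = [6, 4, 5, 1, 0, 2, 3]
[i] adj suffixes → lcp
  [1] 6/4 → 0 ('')
  [2] 4/5 → 0 ('')
  [3] 5/1 → 1 ('c')
  [4] 1/0 → 0 ('')
  [5] 0/2 → 1 ('e')
  [6] 2/3 → 0 ('')

n(n+1)/2 = 7·8/2 = 28
Σ LCP = 0 + 0 + 0 + 1 + 0 + 1 + 0 = 2
distinct = 28 − 2 = 26

26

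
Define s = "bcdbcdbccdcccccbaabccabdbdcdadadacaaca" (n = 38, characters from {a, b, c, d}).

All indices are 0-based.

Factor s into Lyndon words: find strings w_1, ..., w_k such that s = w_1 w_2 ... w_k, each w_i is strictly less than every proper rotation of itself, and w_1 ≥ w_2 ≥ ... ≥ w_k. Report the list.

emit factor 1: 'bcd' (i=0, period=3)
emit factor 2: 'bcd' (i=3, period=3)
emit factor 3: 'bccdccccc' (i=6, period=9)
emit factor 4: 'b' (i=15, period=1)
emit factor 5: 'aabccabdbdcdadadacaac' (i=16, period=21)
emit factor 6: 'a' (i=37, period=1)

["bcd", "bcd", "bccdccccc", "b", "aabccabdbdcdadadacaac", "a"]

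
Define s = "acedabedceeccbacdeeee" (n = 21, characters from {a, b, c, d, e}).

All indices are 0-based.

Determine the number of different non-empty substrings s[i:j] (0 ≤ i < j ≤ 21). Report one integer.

208

rank | idx | suffix
   0 |   4 | abedceeccbacdeeee
   1 |  14 | acdeeee
   2 |   0 | acedabedceeccbacdeeee
   3 |  13 | bacdeeee
   4 |   5 | bedceeccbacdeeee
   5 |  12 | cbacdeeee
   6 |  11 | ccbacdeeee
   7 |  15 | cdeeee
   8 |   1 | cedabedceeccbacdeeee
   9 |   8 | ceeccbacdeeee
  10 |   3 | dabedceeccbacdeeee
  11 |   7 | dceeccbacdeeee
  12 |  16 | deeee
  13 |  20 | e
  14 |  10 | eccbacdeeee
  15 |   2 | edabedceeccbacdeeee
  16 |   6 | edceeccbacdeeee
  17 |  19 | ee
  18 |   9 | eeccbacdeeee
  19 |  18 | eee
  20 |  17 | eeee

SA = [4, 14, 0, 13, 5, 12, 11, 15, 1, 8, 3, 7, 16, 20, 10, 2, 6, 19, 9, 18, 17]
i: (SA[i-1],SA[i]) lcp shared
  1: (4,14) 1 'a'
  2: (14,0) 2 'ac'
  3: (0,13) 0 ''
  4: (13,5) 1 'b'
  5: (5,12) 0 ''
  6: (12,11) 1 'c'
  7: (11,15) 1 'c'
  8: (15,1) 1 'c'
  9: (1,8) 2 'ce'
  10: (8,3) 0 ''
  11: (3,7) 1 'd'
  12: (7,16) 1 'd'
  13: (16,20) 0 ''
  14: (20,10) 1 'e'
  15: (10,2) 1 'e'
  16: (2,6) 2 'ed'
  17: (6,19) 1 'e'
  18: (19,9) 2 'ee'
  19: (9,18) 2 'ee'
  20: (18,17) 3 'eee'

n(n+1)/2 = 21·22/2 = 231
Σ LCP = 0 + 1 + 2 + 0 + 1 + 0 + 1 + 1 + 1 + 2 + 0 + 1 + 1 + 0 + 1 + 1 + 2 + 1 + 2 + 2 + 3 = 23
distinct = 231 − 23 = 208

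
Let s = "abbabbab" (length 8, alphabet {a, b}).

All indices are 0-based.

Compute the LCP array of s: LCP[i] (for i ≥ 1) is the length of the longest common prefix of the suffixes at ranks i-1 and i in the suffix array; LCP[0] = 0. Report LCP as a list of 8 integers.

sorted suffixes:
  #0 SA[0]=6  'ab'
  #1 SA[1]=3  'abbab'
  #2 SA[2]=0  'abbabbab'
  #3 SA[3]=7  'b'
  #4 SA[4]=5  'bab'
  #5 SA[5]=2  'babbab'
  #6 SA[6]=4  'bbab'
  #7 SA[7]=1  'bbabbab'

SA = [6, 3, 0, 7, 5, 2, 4, 1]
[i] adj suffixes → lcp
  [1] 6/3 → 2 ('ab')
  [2] 3/0 → 5 ('abbab')
  [3] 0/7 → 0 ('')
  [4] 7/5 → 1 ('b')
  [5] 5/2 → 3 ('bab')
  [6] 2/4 → 1 ('b')
  [7] 4/1 → 4 ('bbab')

[0, 2, 5, 0, 1, 3, 1, 4]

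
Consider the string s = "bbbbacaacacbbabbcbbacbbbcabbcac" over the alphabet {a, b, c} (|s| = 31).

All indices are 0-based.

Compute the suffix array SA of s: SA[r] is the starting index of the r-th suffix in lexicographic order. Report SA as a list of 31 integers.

[6, 25, 13, 29, 4, 7, 9, 19, 12, 3, 18, 11, 2, 17, 1, 0, 21, 22, 26, 14, 23, 27, 15, 30, 5, 24, 28, 8, 10, 16, 20]

sorted suffixes:
  #0 SA[0]=6  'aacacbbabbcbbacbbbcabbcac'
  #1 SA[1]=25  'abbcac'
  #2 SA[2]=13  'abbcbbacbbbcabbcac'
  #3 SA[3]=29  'ac'
  #4 SA[4]=4  'acaacacbbabbcbbacbbbcabbcac'
  #5 SA[5]=7  'acacbbabbcbbacbbbcabbcac'
  #6 SA[6]=9  'acbbabbcbbacbbbcabbcac'
  #7 SA[7]=19  'acbbbcabbcac'
  #8 SA[8]=12  'babbcbbacbbbcabbcac'
  #9 SA[9]=3  'bacaacacbbabbcbbacbbbcabbcac'
  #10 SA[10]=18  'bacbbbcabbcac'
  #11 SA[11]=11  'bbabbcbbacbbbcabbcac'
  #12 SA[12]=2  'bbacaacacbbabbcbbacbbbcabbcac'
  #13 SA[13]=17  'bbacbbbcabbcac'
  #14 SA[14]=1  'bbbacaacacbbabbcbbacbbbcabbcac'
  #15 SA[15]=0  'bbbbacaacacbbabbcbbacbbbcabbcac'
  #16 SA[16]=21  'bbbcabbcac'
  #17 SA[17]=22  'bbcabbcac'
  #18 SA[18]=26  'bbcac'
  #19 SA[19]=14  'bbcbbacbbbcabbcac'
  #20 SA[20]=23  'bcabbcac'
  #21 SA[21]=27  'bcac'
  #22 SA[22]=15  'bcbbacbbbcabbcac'
  #23 SA[23]=30  'c'
  #24 SA[24]=5  'caacacbbabbcbbacbbbcabbcac'
  #25 SA[25]=24  'cabbcac'
  #26 SA[26]=28  'cac'
  #27 SA[27]=8  'cacbbabbcbbacbbbcabbcac'
  #28 SA[28]=10  'cbbabbcbbacbbbcabbcac'
  #29 SA[29]=16  'cbbacbbbcabbcac'
  #30 SA[30]=20  'cbbbcabbcac'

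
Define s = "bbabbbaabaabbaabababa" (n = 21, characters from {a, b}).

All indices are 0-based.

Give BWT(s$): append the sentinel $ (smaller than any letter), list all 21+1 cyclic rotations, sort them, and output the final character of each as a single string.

abbbbbabaababbaaabba$a

rank  rotation                last
    0  $bbabbbaabaabbaabababa  a
    1  a$bbabbbaabaabbaababab  b
    2  aabaabbaabababa$bbabbb  b
    3  aabababa$bbabbbaabaabb  b
    4  aabbaabababa$bbabbbaab  b
    5  aba$bbabbbaabaabbaabab  b
    6  abaabbaabababa$bbabbba  a
    7  ababa$bbabbbaabaabbaab  b
    8  abababa$bbabbbaabaabba  a
    9  abbaabababa$bbabbbaaba  a
   10  abbbaabaabbaabababa$bb  b
   11  ba$bbabbbaabaabbaababa  a
   12  baabaabbaabababa$bbabb  b
   13  baabababa$bbabbbaabaab  b
   14  baabbaabababa$bbabbbaa  a
   15  baba$bbabbbaabaabbaaba  a
   16  bababa$bbabbbaabaabbaa  a
   17  babbbaabaabbaabababa$b  b
   18  bbaabaabbaabababa$bbab  b
   19  bbaabababa$bbabbbaabaa  a
   20  bbabbbaabaabbaabababa$  $
   21  bbbaabaabbaabababa$bba  a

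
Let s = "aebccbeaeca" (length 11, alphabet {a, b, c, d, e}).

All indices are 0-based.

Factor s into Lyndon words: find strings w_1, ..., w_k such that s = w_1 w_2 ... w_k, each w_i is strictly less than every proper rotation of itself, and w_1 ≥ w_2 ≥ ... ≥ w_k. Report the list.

emit factor 1: 'aebccbeaec' (i=0, period=10)
emit factor 2: 'a' (i=10, period=1)

["aebccbeaec", "a"]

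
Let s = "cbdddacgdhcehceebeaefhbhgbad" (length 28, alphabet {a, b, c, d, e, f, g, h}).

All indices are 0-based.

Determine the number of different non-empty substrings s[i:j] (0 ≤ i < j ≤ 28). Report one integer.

382

sorted suffixes:
  #0 SA[0]=5  'acgdhcehceebeaefhbhgbad'
  #1 SA[1]=26  'ad'
  #2 SA[2]=18  'aefhbhgbad'
  #3 SA[3]=25  'bad'
  #4 SA[4]=1  'bdddacgdhcehceebeaefhbhgbad'
  #5 SA[5]=16  'beaefhbhgbad'
  #6 SA[6]=22  'bhgbad'
  #7 SA[7]=0  'cbdddacgdhcehceebeaefhbhgbad'
  #8 SA[8]=13  'ceebeaefhbhgbad'
  #9 SA[9]=10  'cehceebeaefhbhgbad'
  #10 SA[10]=6  'cgdhcehceebeaefhbhgbad'
  #11 SA[11]=27  'd'
  #12 SA[12]=4  'dacgdhcehceebeaefhbhgbad'
  #13 SA[13]=3  'ddacgdhcehceebeaefhbhgbad'
  #14 SA[14]=2  'dddacgdhcehceebeaefhbhgbad'
  #15 SA[15]=8  'dhcehceebeaefhbhgbad'
  #16 SA[16]=17  'eaefhbhgbad'
  #17 SA[17]=15  'ebeaefhbhgbad'
  #18 SA[18]=14  'eebeaefhbhgbad'
  #19 SA[19]=19  'efhbhgbad'
  #20 SA[20]=11  'ehceebeaefhbhgbad'
  #21 SA[21]=20  'fhbhgbad'
  #22 SA[22]=24  'gbad'
  #23 SA[23]=7  'gdhcehceebeaefhbhgbad'
  #24 SA[24]=21  'hbhgbad'
  #25 SA[25]=12  'hceebeaefhbhgbad'
  #26 SA[26]=9  'hcehceebeaefhbhgbad'
  #27 SA[27]=23  'hgbad'

SA = [5, 26, 18, 25, 1, 16, 22, 0, 13, 10, 6, 27, 4, 3, 2, 8, 17, 15, 14, 19, 11, 20, 24, 7, 21, 12, 9, 23]
rank  pair      lcp
   1  s[5:],s[26:]  1  'a'
   2  s[26:],s[18:]  1  'a'
   3  s[18:],s[25:]  0  ''
   4  s[25:],s[1:]  1  'b'
   5  s[1:],s[16:]  1  'b'
   6  s[16:],s[22:]  1  'b'
   7  s[22:],s[0:]  0  ''
   8  s[0:],s[13:]  1  'c'
   9  s[13:],s[10:]  2  'ce'
  10  s[10:],s[6:]  1  'c'
  11  s[6:],s[27:]  0  ''
  12  s[27:],s[4:]  1  'd'
  13  s[4:],s[3:]  1  'd'
  14  s[3:],s[2:]  2  'dd'
  15  s[2:],s[8:]  1  'd'
  16  s[8:],s[17:]  0  ''
  17  s[17:],s[15:]  1  'e'
  18  s[15:],s[14:]  1  'e'
  19  s[14:],s[19:]  1  'e'
  20  s[19:],s[11:]  1  'e'
  21  s[11:],s[20:]  0  ''
  22  s[20:],s[24:]  0  ''
  23  s[24:],s[7:]  1  'g'
  24  s[7:],s[21:]  0  ''
  25  s[21:],s[12:]  1  'h'
  26  s[12:],s[9:]  3  'hce'
  27  s[9:],s[23:]  1  'h'

n(n+1)/2 = 28·29/2 = 406
Σ LCP = 0 + 1 + 1 + 0 + 1 + 1 + 1 + 0 + 1 + 2 + 1 + 0 + 1 + 1 + 2 + 1 + 0 + 1 + 1 + 1 + 1 + 0 + 0 + 1 + 0 + 1 + 3 + 1 = 24
distinct = 406 − 24 = 382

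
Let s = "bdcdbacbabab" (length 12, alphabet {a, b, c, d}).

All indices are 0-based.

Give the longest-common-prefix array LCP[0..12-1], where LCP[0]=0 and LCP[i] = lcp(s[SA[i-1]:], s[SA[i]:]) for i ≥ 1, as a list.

[0, 2, 1, 0, 1, 3, 2, 1, 0, 1, 0, 1]

sorted suffixes:
  #0 SA[0]=10  'ab'
  #1 SA[1]=8  'abab'
  #2 SA[2]=5  'acbabab'
  #3 SA[3]=11  'b'
  #4 SA[4]=9  'bab'
  #5 SA[5]=7  'babab'
  #6 SA[6]=4  'bacbabab'
  #7 SA[7]=0  'bdcdbacbabab'
  #8 SA[8]=6  'cbabab'
  #9 SA[9]=2  'cdbacbabab'
  #10 SA[10]=3  'dbacbabab'
  #11 SA[11]=1  'dcdbacbabab'

SA = [10, 8, 5, 11, 9, 7, 4, 0, 6, 2, 3, 1]
i: (SA[i-1],SA[i]) lcp shared
  1: (10,8) 2 'ab'
  2: (8,5) 1 'a'
  3: (5,11) 0 ''
  4: (11,9) 1 'b'
  5: (9,7) 3 'bab'
  6: (7,4) 2 'ba'
  7: (4,0) 1 'b'
  8: (0,6) 0 ''
  9: (6,2) 1 'c'
  10: (2,3) 0 ''
  11: (3,1) 1 'd'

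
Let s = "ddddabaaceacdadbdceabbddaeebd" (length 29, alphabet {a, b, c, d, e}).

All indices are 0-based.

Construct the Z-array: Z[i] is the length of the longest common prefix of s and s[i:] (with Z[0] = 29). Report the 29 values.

Z[0]=29
i=1: outside box; Z[1]=3 extend→box=[1,4)
i=2: min(r-i=2, Z[1]=3)=2; Z[2]=2
i=3: min(r-i=1, Z[2]=2)=1; Z[3]=1
i=4: outside box; Z[4]=0
i=5: outside box; Z[5]=0
i=6: outside box; Z[6]=0
i=7: outside box; Z[7]=0
i=8: outside box; Z[8]=0
i=9: outside box; Z[9]=0
i=10: outside box; Z[10]=0
i=11: outside box; Z[11]=0
i=12: outside box; Z[12]=1 extend→box=[12,13)
i=13: outside box; Z[13]=0
i=14: outside box; Z[14]=1 extend→box=[14,15)
i=15: outside box; Z[15]=0
i=16: outside box; Z[16]=1 extend→box=[16,17)
i=17: outside box; Z[17]=0
i=18: outside box; Z[18]=0
i=19: outside box; Z[19]=0
i=20: outside box; Z[20]=0
i=21: outside box; Z[21]=0
i=22: outside box; Z[22]=2 extend→box=[22,24)
i=23: min(r-i=1, Z[1]=3)=1; Z[23]=1
i=24: outside box; Z[24]=0
i=25: outside box; Z[25]=0
i=26: outside box; Z[26]=0
i=27: outside box; Z[27]=0
i=28: outside box; Z[28]=1 extend→box=[28,29)

[29, 3, 2, 1, 0, 0, 0, 0, 0, 0, 0, 0, 1, 0, 1, 0, 1, 0, 0, 0, 0, 0, 2, 1, 0, 0, 0, 0, 1]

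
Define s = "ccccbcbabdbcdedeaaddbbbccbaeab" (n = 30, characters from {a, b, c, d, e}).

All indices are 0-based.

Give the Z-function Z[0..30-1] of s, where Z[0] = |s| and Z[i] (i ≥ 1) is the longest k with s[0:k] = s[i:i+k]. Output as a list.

Z[0]=30
i=1: fresh scan; Z[1]=3 scan→box=[1,4)
i=2: min(r-i=2, Z[1]=3)=2; Z[2]=2
i=3: min(r-i=1, Z[2]=2)=1; Z[3]=1
i=4: fresh scan; Z[4]=0
i=5: fresh scan; Z[5]=1 scan→box=[5,6)
i=6: fresh scan; Z[6]=0
i=7: fresh scan; Z[7]=0
i=8: fresh scan; Z[8]=0
i=9: fresh scan; Z[9]=0
i=10: fresh scan; Z[10]=0
i=11: fresh scan; Z[11]=1 scan→box=[11,12)
i=12: fresh scan; Z[12]=0
i=13: fresh scan; Z[13]=0
i=14: fresh scan; Z[14]=0
i=15: fresh scan; Z[15]=0
i=16: fresh scan; Z[16]=0
i=17: fresh scan; Z[17]=0
i=18: fresh scan; Z[18]=0
i=19: fresh scan; Z[19]=0
i=20: fresh scan; Z[20]=0
i=21: fresh scan; Z[21]=0
i=22: fresh scan; Z[22]=0
i=23: fresh scan; Z[23]=2 scan→box=[23,25)
i=24: min(r-i=1, Z[1]=3)=1; Z[24]=1
i=25: fresh scan; Z[25]=0
i=26: fresh scan; Z[26]=0
i=27: fresh scan; Z[27]=0
i=28: fresh scan; Z[28]=0
i=29: fresh scan; Z[29]=0

[30, 3, 2, 1, 0, 1, 0, 0, 0, 0, 0, 1, 0, 0, 0, 0, 0, 0, 0, 0, 0, 0, 0, 2, 1, 0, 0, 0, 0, 0]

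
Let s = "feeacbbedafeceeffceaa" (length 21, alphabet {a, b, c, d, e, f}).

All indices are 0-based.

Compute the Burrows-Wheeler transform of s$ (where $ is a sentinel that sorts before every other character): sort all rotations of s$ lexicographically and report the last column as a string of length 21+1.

aaeedcbafeecefbfcefa$e

rank  rotation                last
    0  $feeacbbedafeceeffceaa  a
    1  a$feeacbbedafeceeffcea  a
    2  aa$feeacbbedafeceeffce  e
    3  acbbedafeceeffceaa$fee  e
    4  afeceeffceaa$feeacbbed  d
    5  bbedafeceeffceaa$feeac  c
    6  bedafeceeffceaa$feeacb  b
    7  cbbedafeceeffceaa$feea  a
    8  ceaa$feeacbbedafeceeff  f
    9  ceeffceaa$feeacbbedafe  e
   10  dafeceeffceaa$feeacbbe  e
   11  eaa$feeacbbedafeceeffc  c
   12  eacbbedafeceeffceaa$fe  e
   13  eceeffceaa$feeacbbedaf  f
   14  edafeceeffceaa$feeacbb  b
   15  eeacbbedafeceeffceaa$f  f
   16  eeffceaa$feeacbbedafec  c
   17  effceaa$feeacbbedafece  e
   18  fceaa$feeacbbedafeceef  f
   19  feceeffceaa$feeacbbeda  a
   20  feeacbbedafeceeffceaa$  $
   21  ffceaa$feeacbbedafecee  e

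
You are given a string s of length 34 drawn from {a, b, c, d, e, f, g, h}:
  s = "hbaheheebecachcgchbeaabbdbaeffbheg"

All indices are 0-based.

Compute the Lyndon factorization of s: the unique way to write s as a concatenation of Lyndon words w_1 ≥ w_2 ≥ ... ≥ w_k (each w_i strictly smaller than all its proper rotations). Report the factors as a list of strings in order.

emit factor 1: 'h' (i=0, period=1)
emit factor 2: 'b' (i=1, period=1)
emit factor 3: 'aheheebec' (i=2, period=9)
emit factor 4: 'achcgchbe' (i=11, period=9)
emit factor 5: 'aabbdbaeffbheg' (i=20, period=14)

["h", "b", "aheheebec", "achcgchbe", "aabbdbaeffbheg"]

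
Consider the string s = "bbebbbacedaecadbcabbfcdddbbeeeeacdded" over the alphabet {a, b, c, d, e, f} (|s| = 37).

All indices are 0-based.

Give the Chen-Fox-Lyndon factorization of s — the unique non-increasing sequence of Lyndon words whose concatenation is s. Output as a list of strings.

["bbe", "b", "b", "b", "acedaecadbc", "abbfcdddbbeeeeacdded"]

emit factor 1: 'bbe' (i=0, period=3)
emit factor 2: 'b' (i=3, period=1)
emit factor 3: 'b' (i=4, period=1)
emit factor 4: 'b' (i=5, period=1)
emit factor 5: 'acedaecadbc' (i=6, period=11)
emit factor 6: 'abbfcdddbbeeeeacdded' (i=17, period=20)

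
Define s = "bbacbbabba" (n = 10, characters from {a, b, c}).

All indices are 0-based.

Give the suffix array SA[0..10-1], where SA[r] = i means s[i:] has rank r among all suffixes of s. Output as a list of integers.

[9, 6, 2, 8, 5, 1, 7, 4, 0, 3]

rank | idx | suffix
   0 |   9 | a
   1 |   6 | abba
   2 |   2 | acbbabba
   3 |   8 | ba
   4 |   5 | babba
   5 |   1 | bacbbabba
   6 |   7 | bba
   7 |   4 | bbabba
   8 |   0 | bbacbbabba
   9 |   3 | cbbabba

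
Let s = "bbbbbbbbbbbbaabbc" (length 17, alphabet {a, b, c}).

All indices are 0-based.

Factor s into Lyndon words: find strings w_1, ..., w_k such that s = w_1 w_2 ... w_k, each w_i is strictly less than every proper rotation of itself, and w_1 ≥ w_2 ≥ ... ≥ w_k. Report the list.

["b", "b", "b", "b", "b", "b", "b", "b", "b", "b", "b", "b", "aabbc"]

emit factor 1: 'b' (i=0, period=1)
emit factor 2: 'b' (i=1, period=1)
emit factor 3: 'b' (i=2, period=1)
emit factor 4: 'b' (i=3, period=1)
emit factor 5: 'b' (i=4, period=1)
emit factor 6: 'b' (i=5, period=1)
emit factor 7: 'b' (i=6, period=1)
emit factor 8: 'b' (i=7, period=1)
emit factor 9: 'b' (i=8, period=1)
emit factor 10: 'b' (i=9, period=1)
emit factor 11: 'b' (i=10, period=1)
emit factor 12: 'b' (i=11, period=1)
emit factor 13: 'aabbc' (i=12, period=5)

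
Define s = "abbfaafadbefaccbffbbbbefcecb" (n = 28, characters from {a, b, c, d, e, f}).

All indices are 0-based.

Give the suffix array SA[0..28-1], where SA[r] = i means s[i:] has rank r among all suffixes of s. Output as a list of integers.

rank | idx | suffix
   0 |   4 | aafadbefaccbffbbbbefcecb
   1 |   0 | abbfaafadbefaccbffbbbbefcecb
   2 |  12 | accbffbbbbefcecb
   3 |   7 | adbefaccbffbbbbefcecb
   4 |   5 | afadbefaccbffbbbbefcecb
   5 |  27 | b
   6 |  18 | bbbbefcecb
   7 |  19 | bbbefcecb
   8 |  20 | bbefcecb
   9 |   1 | bbfaafadbefaccbffbbbbefcecb
  10 |   9 | befaccbffbbbbefcecb
  11 |  21 | befcecb
  12 |   2 | bfaafadbefaccbffbbbbefcecb
  13 |  15 | bffbbbbefcecb
  14 |  26 | cb
  15 |  14 | cbffbbbbefcecb
  16 |  13 | ccbffbbbbefcecb
  17 |  24 | cecb
  18 |   8 | dbefaccbffbbbbefcecb
  19 |  25 | ecb
  20 |  10 | efaccbffbbbbefcecb
  21 |  22 | efcecb
  22 |   3 | faafadbefaccbffbbbbefcecb
  23 |  11 | faccbffbbbbefcecb
  24 |   6 | fadbefaccbffbbbbefcecb
  25 |  17 | fbbbbefcecb
  26 |  23 | fcecb
  27 |  16 | ffbbbbefcecb

[4, 0, 12, 7, 5, 27, 18, 19, 20, 1, 9, 21, 2, 15, 26, 14, 13, 24, 8, 25, 10, 22, 3, 11, 6, 17, 23, 16]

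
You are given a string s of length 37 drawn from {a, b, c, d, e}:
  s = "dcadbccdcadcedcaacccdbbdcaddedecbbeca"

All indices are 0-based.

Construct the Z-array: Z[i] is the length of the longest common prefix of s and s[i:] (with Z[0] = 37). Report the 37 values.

[37, 0, 0, 1, 0, 0, 0, 4, 0, 0, 2, 0, 0, 3, 0, 0, 0, 0, 0, 0, 1, 0, 0, 4, 0, 0, 1, 1, 0, 1, 0, 0, 0, 0, 0, 0, 0]

Z[0]=37
i=1: i≥r, start 0; Z[1]=0
i=2: i≥r, start 0; Z[2]=0
i=3: i≥r, start 0; Z[3]=1 scan→box=[3,4)
i=4: i≥r, start 0; Z[4]=0
i=5: i≥r, start 0; Z[5]=0
i=6: i≥r, start 0; Z[6]=0
i=7: i≥r, start 0; Z[7]=4 scan→box=[7,11)
i=8: min(r-i=3, Z[1]=0)=0; Z[8]=0
i=9: min(r-i=2, Z[2]=0)=0; Z[9]=0
i=10: min(r-i=1, Z[3]=1)=1; Z[10]=2 scan→box=[10,12)
i=11: min(r-i=1, Z[1]=0)=0; Z[11]=0
i=12: i≥r, start 0; Z[12]=0
i=13: i≥r, start 0; Z[13]=3 scan→box=[13,16)
i=14: min(r-i=2, Z[1]=0)=0; Z[14]=0
i=15: min(r-i=1, Z[2]=0)=0; Z[15]=0
i=16: i≥r, start 0; Z[16]=0
i=17: i≥r, start 0; Z[17]=0
i=18: i≥r, start 0; Z[18]=0
i=19: i≥r, start 0; Z[19]=0
i=20: i≥r, start 0; Z[20]=1 scan→box=[20,21)
i=21: i≥r, start 0; Z[21]=0
i=22: i≥r, start 0; Z[22]=0
i=23: i≥r, start 0; Z[23]=4 scan→box=[23,27)
i=24: min(r-i=3, Z[1]=0)=0; Z[24]=0
i=25: min(r-i=2, Z[2]=0)=0; Z[25]=0
i=26: min(r-i=1, Z[3]=1)=1; Z[26]=1
i=27: i≥r, start 0; Z[27]=1 scan→box=[27,28)
i=28: i≥r, start 0; Z[28]=0
i=29: i≥r, start 0; Z[29]=1 scan→box=[29,30)
i=30: i≥r, start 0; Z[30]=0
i=31: i≥r, start 0; Z[31]=0
i=32: i≥r, start 0; Z[32]=0
i=33: i≥r, start 0; Z[33]=0
i=34: i≥r, start 0; Z[34]=0
i=35: i≥r, start 0; Z[35]=0
i=36: i≥r, start 0; Z[36]=0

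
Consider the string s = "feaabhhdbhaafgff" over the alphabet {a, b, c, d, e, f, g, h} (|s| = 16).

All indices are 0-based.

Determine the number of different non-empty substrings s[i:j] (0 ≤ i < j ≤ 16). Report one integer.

125

rank | idx | suffix
   0 |   2 | aabhhdbhaafgff
   1 |  10 | aafgff
   2 |   3 | abhhdbhaafgff
   3 |  11 | afgff
   4 |   8 | bhaafgff
   5 |   4 | bhhdbhaafgff
   6 |   7 | dbhaafgff
   7 |   1 | eaabhhdbhaafgff
   8 |  15 | f
   9 |   0 | feaabhhdbhaafgff
  10 |  14 | ff
  11 |  12 | fgff
  12 |  13 | gff
  13 |   9 | haafgff
  14 |   6 | hdbhaafgff
  15 |   5 | hhdbhaafgff

SA = [2, 10, 3, 11, 8, 4, 7, 1, 15, 0, 14, 12, 13, 9, 6, 5]
rank  pair      lcp
   1  s[2:],s[10:]  2  'aa'
   2  s[10:],s[3:]  1  'a'
   3  s[3:],s[11:]  1  'a'
   4  s[11:],s[8:]  0  ''
   5  s[8:],s[4:]  2  'bh'
   6  s[4:],s[7:]  0  ''
   7  s[7:],s[1:]  0  ''
   8  s[1:],s[15:]  0  ''
   9  s[15:],s[0:]  1  'f'
  10  s[0:],s[14:]  1  'f'
  11  s[14:],s[12:]  1  'f'
  12  s[12:],s[13:]  0  ''
  13  s[13:],s[9:]  0  ''
  14  s[9:],s[6:]  1  'h'
  15  s[6:],s[5:]  1  'h'

n(n+1)/2 = 16·17/2 = 136
Σ LCP = 0 + 2 + 1 + 1 + 0 + 2 + 0 + 0 + 0 + 1 + 1 + 1 + 0 + 0 + 1 + 1 = 11
distinct = 136 − 11 = 125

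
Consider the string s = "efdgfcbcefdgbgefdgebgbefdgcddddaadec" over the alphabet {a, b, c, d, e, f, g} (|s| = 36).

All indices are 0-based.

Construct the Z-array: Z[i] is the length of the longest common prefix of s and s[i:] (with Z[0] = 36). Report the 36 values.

[36, 0, 0, 0, 0, 0, 0, 0, 4, 0, 0, 0, 0, 0, 4, 0, 0, 0, 1, 0, 0, 0, 4, 0, 0, 0, 0, 0, 0, 0, 0, 0, 0, 0, 1, 0]

Z[0]=36
i=1: outside box; Z[1]=0
i=2: outside box; Z[2]=0
i=3: outside box; Z[3]=0
i=4: outside box; Z[4]=0
i=5: outside box; Z[5]=0
i=6: outside box; Z[6]=0
i=7: outside box; Z[7]=0
i=8: outside box; Z[8]=4 scan→box=[8,12)
i=9: min(r-i=3, Z[1]=0)=0; Z[9]=0
i=10: min(r-i=2, Z[2]=0)=0; Z[10]=0
i=11: min(r-i=1, Z[3]=0)=0; Z[11]=0
i=12: outside box; Z[12]=0
i=13: outside box; Z[13]=0
i=14: outside box; Z[14]=4 scan→box=[14,18)
i=15: min(r-i=3, Z[1]=0)=0; Z[15]=0
i=16: min(r-i=2, Z[2]=0)=0; Z[16]=0
i=17: min(r-i=1, Z[3]=0)=0; Z[17]=0
i=18: outside box; Z[18]=1 scan→box=[18,19)
i=19: outside box; Z[19]=0
i=20: outside box; Z[20]=0
i=21: outside box; Z[21]=0
i=22: outside box; Z[22]=4 scan→box=[22,26)
i=23: min(r-i=3, Z[1]=0)=0; Z[23]=0
i=24: min(r-i=2, Z[2]=0)=0; Z[24]=0
i=25: min(r-i=1, Z[3]=0)=0; Z[25]=0
i=26: outside box; Z[26]=0
i=27: outside box; Z[27]=0
i=28: outside box; Z[28]=0
i=29: outside box; Z[29]=0
i=30: outside box; Z[30]=0
i=31: outside box; Z[31]=0
i=32: outside box; Z[32]=0
i=33: outside box; Z[33]=0
i=34: outside box; Z[34]=1 scan→box=[34,35)
i=35: outside box; Z[35]=0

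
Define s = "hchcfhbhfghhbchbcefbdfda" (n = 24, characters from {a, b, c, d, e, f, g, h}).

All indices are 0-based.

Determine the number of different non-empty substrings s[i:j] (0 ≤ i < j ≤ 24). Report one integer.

sorted suffixes:
  #0 SA[0]=23  'a'
  #1 SA[1]=15  'bcefbdfda'
  #2 SA[2]=12  'bchbcefbdfda'
  #3 SA[3]=19  'bdfda'
  #4 SA[4]=6  'bhfghhbchbcefbdfda'
  #5 SA[5]=16  'cefbdfda'
  #6 SA[6]=3  'cfhbhfghhbchbcefbdfda'
  #7 SA[7]=13  'chbcefbdfda'
  #8 SA[8]=1  'chcfhbhfghhbchbcefbdfda'
  #9 SA[9]=22  'da'
  #10 SA[10]=20  'dfda'
  #11 SA[11]=17  'efbdfda'
  #12 SA[12]=18  'fbdfda'
  #13 SA[13]=21  'fda'
  #14 SA[14]=8  'fghhbchbcefbdfda'
  #15 SA[15]=4  'fhbhfghhbchbcefbdfda'
  #16 SA[16]=9  'ghhbchbcefbdfda'
  #17 SA[17]=14  'hbcefbdfda'
  #18 SA[18]=11  'hbchbcefbdfda'
  #19 SA[19]=5  'hbhfghhbchbcefbdfda'
  #20 SA[20]=2  'hcfhbhfghhbchbcefbdfda'
  #21 SA[21]=0  'hchcfhbhfghhbchbcefbdfda'
  #22 SA[22]=7  'hfghhbchbcefbdfda'
  #23 SA[23]=10  'hhbchbcefbdfda'

SA = [23, 15, 12, 19, 6, 16, 3, 13, 1, 22, 20, 17, 18, 21, 8, 4, 9, 14, 11, 5, 2, 0, 7, 10]
[i] adj suffixes → lcp
  [1] 23/15 → 0 ('')
  [2] 15/12 → 2 ('bc')
  [3] 12/19 → 1 ('b')
  [4] 19/6 → 1 ('b')
  [5] 6/16 → 0 ('')
  [6] 16/3 → 1 ('c')
  [7] 3/13 → 1 ('c')
  [8] 13/1 → 2 ('ch')
  [9] 1/22 → 0 ('')
  [10] 22/20 → 1 ('d')
  [11] 20/17 → 0 ('')
  [12] 17/18 → 0 ('')
  [13] 18/21 → 1 ('f')
  [14] 21/8 → 1 ('f')
  [15] 8/4 → 1 ('f')
  [16] 4/9 → 0 ('')
  [17] 9/14 → 0 ('')
  [18] 14/11 → 3 ('hbc')
  [19] 11/5 → 2 ('hb')
  [20] 5/2 → 1 ('h')
  [21] 2/0 → 2 ('hc')
  [22] 0/7 → 1 ('h')
  [23] 7/10 → 1 ('h')

n(n+1)/2 = 24·25/2 = 300
Σ LCP = 0 + 0 + 2 + 1 + 1 + 0 + 1 + 1 + 2 + 0 + 1 + 0 + 0 + 1 + 1 + 1 + 0 + 0 + 3 + 2 + 1 + 2 + 1 + 1 = 22
distinct = 300 − 22 = 278

278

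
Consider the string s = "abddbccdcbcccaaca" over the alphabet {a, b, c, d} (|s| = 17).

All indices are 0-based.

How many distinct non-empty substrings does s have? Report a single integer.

135

rank | idx | suffix
   0 |  16 | a
   1 |  13 | aaca
   2 |   0 | abddbccdcbcccaaca
   3 |  14 | aca
   4 |   9 | bcccaaca
   5 |   4 | bccdcbcccaaca
   6 |   1 | bddbccdcbcccaaca
   7 |  15 | ca
   8 |  12 | caaca
   9 |   8 | cbcccaaca
  10 |  11 | ccaaca
  11 |  10 | cccaaca
  12 |   5 | ccdcbcccaaca
  13 |   6 | cdcbcccaaca
  14 |   3 | dbccdcbcccaaca
  15 |   7 | dcbcccaaca
  16 |   2 | ddbccdcbcccaaca

SA = [16, 13, 0, 14, 9, 4, 1, 15, 12, 8, 11, 10, 5, 6, 3, 7, 2]
[i] adj suffixes → lcp
  [1] 16/13 → 1 ('a')
  [2] 13/0 → 1 ('a')
  [3] 0/14 → 1 ('a')
  [4] 14/9 → 0 ('')
  [5] 9/4 → 3 ('bcc')
  [6] 4/1 → 1 ('b')
  [7] 1/15 → 0 ('')
  [8] 15/12 → 2 ('ca')
  [9] 12/8 → 1 ('c')
  [10] 8/11 → 1 ('c')
  [11] 11/10 → 2 ('cc')
  [12] 10/5 → 2 ('cc')
  [13] 5/6 → 1 ('c')
  [14] 6/3 → 0 ('')
  [15] 3/7 → 1 ('d')
  [16] 7/2 → 1 ('d')

n(n+1)/2 = 17·18/2 = 153
Σ LCP = 0 + 1 + 1 + 1 + 0 + 3 + 1 + 0 + 2 + 1 + 1 + 2 + 2 + 1 + 0 + 1 + 1 = 18
distinct = 153 − 18 = 135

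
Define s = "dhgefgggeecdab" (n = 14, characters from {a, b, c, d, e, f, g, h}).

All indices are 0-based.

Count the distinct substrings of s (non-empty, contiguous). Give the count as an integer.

97

rank→(start, suffix):
  0 → (12, 'ab')
  1 → (13, 'b')
  2 → (10, 'cdab')
  3 → (11, 'dab')
  4 → (0, 'dhgefgggeecdab')
  5 → (9, 'ecdab')
  6 → (8, 'eecdab')
  7 → (3, 'efgggeecdab')
  8 → (4, 'fgggeecdab')
  9 → (7, 'geecdab')
  10 → (2, 'gefgggeecdab')
  11 → (6, 'ggeecdab')
  12 → (5, 'gggeecdab')
  13 → (1, 'hgefgggeecdab')

SA = [12, 13, 10, 11, 0, 9, 8, 3, 4, 7, 2, 6, 5, 1]
rank  pair      lcp
   1  s[12:],s[13:]  0  ''
   2  s[13:],s[10:]  0  ''
   3  s[10:],s[11:]  0  ''
   4  s[11:],s[0:]  1  'd'
   5  s[0:],s[9:]  0  ''
   6  s[9:],s[8:]  1  'e'
   7  s[8:],s[3:]  1  'e'
   8  s[3:],s[4:]  0  ''
   9  s[4:],s[7:]  0  ''
  10  s[7:],s[2:]  2  'ge'
  11  s[2:],s[6:]  1  'g'
  12  s[6:],s[5:]  2  'gg'
  13  s[5:],s[1:]  0  ''

n(n+1)/2 = 14·15/2 = 105
Σ LCP = 0 + 0 + 0 + 0 + 1 + 0 + 1 + 1 + 0 + 0 + 2 + 1 + 2 + 0 = 8
distinct = 105 − 8 = 97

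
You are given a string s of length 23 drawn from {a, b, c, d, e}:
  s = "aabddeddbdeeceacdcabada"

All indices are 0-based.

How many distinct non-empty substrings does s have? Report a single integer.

254

rank→(start, suffix):
  0 → (22, 'a')
  1 → (0, 'aabddeddbdeeceacdcabada')
  2 → (18, 'abada')
  3 → (1, 'abddeddbdeeceacdcabada')
  4 → (14, 'acdcabada')
  5 → (20, 'ada')
  6 → (19, 'bada')
  7 → (2, 'bddeddbdeeceacdcabada')
  8 → (8, 'bdeeceacdcabada')
  9 → (17, 'cabada')
  10 → (15, 'cdcabada')
  11 → (12, 'ceacdcabada')
  12 → (21, 'da')
  13 → (7, 'dbdeeceacdcabada')
  14 → (16, 'dcabada')
  15 → (6, 'ddbdeeceacdcabada')
  16 → (3, 'ddeddbdeeceacdcabada')
  17 → (4, 'deddbdeeceacdcabada')
  18 → (9, 'deeceacdcabada')
  19 → (13, 'eacdcabada')
  20 → (11, 'eceacdcabada')
  21 → (5, 'eddbdeeceacdcabada')
  22 → (10, 'eeceacdcabada')

SA = [22, 0, 18, 1, 14, 20, 19, 2, 8, 17, 15, 12, 21, 7, 16, 6, 3, 4, 9, 13, 11, 5, 10]
i: (SA[i-1],SA[i]) lcp shared
  1: (22,0) 1 'a'
  2: (0,18) 1 'a'
  3: (18,1) 2 'ab'
  4: (1,14) 1 'a'
  5: (14,20) 1 'a'
  6: (20,19) 0 ''
  7: (19,2) 1 'b'
  8: (2,8) 2 'bd'
  9: (8,17) 0 ''
  10: (17,15) 1 'c'
  11: (15,12) 1 'c'
  12: (12,21) 0 ''
  13: (21,7) 1 'd'
  14: (7,16) 1 'd'
  15: (16,6) 1 'd'
  16: (6,3) 2 'dd'
  17: (3,4) 1 'd'
  18: (4,9) 2 'de'
  19: (9,13) 0 ''
  20: (13,11) 1 'e'
  21: (11,5) 1 'e'
  22: (5,10) 1 'e'

n(n+1)/2 = 23·24/2 = 276
Σ LCP = 0 + 1 + 1 + 2 + 1 + 1 + 0 + 1 + 2 + 0 + 1 + 1 + 0 + 1 + 1 + 1 + 2 + 1 + 2 + 0 + 1 + 1 + 1 = 22
distinct = 276 − 22 = 254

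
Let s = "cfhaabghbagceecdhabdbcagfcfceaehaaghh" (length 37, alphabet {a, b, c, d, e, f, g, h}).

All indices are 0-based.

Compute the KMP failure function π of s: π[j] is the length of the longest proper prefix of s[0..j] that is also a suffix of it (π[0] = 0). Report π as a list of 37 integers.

π[0] = 0
j=1 s[j]='f': π[1]=0 (border '')
j=2 s[j]='h': π[2]=0 (border '')
j=3 s[j]='a': π[3]=0 (border '')
j=4 s[j]='a': π[4]=0 (border '')
j=5 s[j]='b': π[5]=0 (border '')
j=6 s[j]='g': π[6]=0 (border '')
j=7 s[j]='h': π[7]=0 (border '')
j=8 s[j]='b': π[8]=0 (border '')
j=9 s[j]='a': π[9]=0 (border '')
j=10 s[j]='g': π[10]=0 (border '')
j=11 s[j]='c': π[11]=1 (border 'c')
j=12 s[j]='e': k: 1→0; π[12]=0 (border '')
j=13 s[j]='e': π[13]=0 (border '')
j=14 s[j]='c': π[14]=1 (border 'c')
j=15 s[j]='d': k: 1→0; π[15]=0 (border '')
j=16 s[j]='h': π[16]=0 (border '')
j=17 s[j]='a': π[17]=0 (border '')
j=18 s[j]='b': π[18]=0 (border '')
j=19 s[j]='d': π[19]=0 (border '')
j=20 s[j]='b': π[20]=0 (border '')
j=21 s[j]='c': π[21]=1 (border 'c')
j=22 s[j]='a': k: 1→0; π[22]=0 (border '')
j=23 s[j]='g': π[23]=0 (border '')
j=24 s[j]='f': π[24]=0 (border '')
j=25 s[j]='c': π[25]=1 (border 'c')
j=26 s[j]='f': π[26]=2 (border 'cf')
j=27 s[j]='c': k: 2→0; π[27]=1 (border 'c')
j=28 s[j]='e': k: 1→0; π[28]=0 (border '')
j=29 s[j]='a': π[29]=0 (border '')
j=30 s[j]='e': π[30]=0 (border '')
j=31 s[j]='h': π[31]=0 (border '')
j=32 s[j]='a': π[32]=0 (border '')
j=33 s[j]='a': π[33]=0 (border '')
j=34 s[j]='g': π[34]=0 (border '')
j=35 s[j]='h': π[35]=0 (border '')
j=36 s[j]='h': π[36]=0 (border '')

[0, 0, 0, 0, 0, 0, 0, 0, 0, 0, 0, 1, 0, 0, 1, 0, 0, 0, 0, 0, 0, 1, 0, 0, 0, 1, 2, 1, 0, 0, 0, 0, 0, 0, 0, 0, 0]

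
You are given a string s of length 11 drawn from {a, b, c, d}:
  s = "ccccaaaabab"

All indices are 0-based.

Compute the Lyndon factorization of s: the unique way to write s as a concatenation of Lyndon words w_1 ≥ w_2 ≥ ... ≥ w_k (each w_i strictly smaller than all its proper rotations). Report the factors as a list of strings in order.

["c", "c", "c", "c", "aaaabab"]

emit factor 1: 'c' (i=0, period=1)
emit factor 2: 'c' (i=1, period=1)
emit factor 3: 'c' (i=2, period=1)
emit factor 4: 'c' (i=3, period=1)
emit factor 5: 'aaaabab' (i=4, period=7)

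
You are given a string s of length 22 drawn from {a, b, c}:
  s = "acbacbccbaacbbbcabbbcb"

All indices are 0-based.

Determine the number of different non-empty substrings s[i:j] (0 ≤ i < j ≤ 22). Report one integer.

rank→(start, suffix):
  0 → (9, 'aacbbbcabbbcb')
  1 → (16, 'abbbcb')
  2 → (0, 'acbacbccbaacbbbcabbbcb')
  3 → (10, 'acbbbcabbbcb')
  4 → (3, 'acbccbaacbbbcabbbcb')
  5 → (21, 'b')
  6 → (8, 'baacbbbcabbbcb')
  7 → (2, 'bacbccbaacbbbcabbbcb')
  8 → (12, 'bbbcabbbcb')
  9 → (17, 'bbbcb')
  10 → (13, 'bbcabbbcb')
  11 → (18, 'bbcb')
  12 → (14, 'bcabbbcb')
  13 → (19, 'bcb')
  14 → (5, 'bccbaacbbbcabbbcb')
  15 → (15, 'cabbbcb')
  16 → (20, 'cb')
  17 → (7, 'cbaacbbbcabbbcb')
  18 → (1, 'cbacbccbaacbbbcabbbcb')
  19 → (11, 'cbbbcabbbcb')
  20 → (4, 'cbccbaacbbbcabbbcb')
  21 → (6, 'ccbaacbbbcabbbcb')

SA = [9, 16, 0, 10, 3, 21, 8, 2, 12, 17, 13, 18, 14, 19, 5, 15, 20, 7, 1, 11, 4, 6]
rank  pair      lcp
   1  s[9:],s[16:]  1  'a'
   2  s[16:],s[0:]  1  'a'
   3  s[0:],s[10:]  3  'acb'
   4  s[10:],s[3:]  3  'acb'
   5  s[3:],s[21:]  0  ''
   6  s[21:],s[8:]  1  'b'
   7  s[8:],s[2:]  2  'ba'
   8  s[2:],s[12:]  1  'b'
   9  s[12:],s[17:]  4  'bbbc'
  10  s[17:],s[13:]  2  'bb'
  11  s[13:],s[18:]  3  'bbc'
  12  s[18:],s[14:]  1  'b'
  13  s[14:],s[19:]  2  'bc'
  14  s[19:],s[5:]  2  'bc'
  15  s[5:],s[15:]  0  ''
  16  s[15:],s[20:]  1  'c'
  17  s[20:],s[7:]  2  'cb'
  18  s[7:],s[1:]  3  'cba'
  19  s[1:],s[11:]  2  'cb'
  20  s[11:],s[4:]  2  'cb'
  21  s[4:],s[6:]  1  'c'

n(n+1)/2 = 22·23/2 = 253
Σ LCP = 0 + 1 + 1 + 3 + 3 + 0 + 1 + 2 + 1 + 4 + 2 + 3 + 1 + 2 + 2 + 0 + 1 + 2 + 3 + 2 + 2 + 1 = 37
distinct = 253 − 37 = 216

216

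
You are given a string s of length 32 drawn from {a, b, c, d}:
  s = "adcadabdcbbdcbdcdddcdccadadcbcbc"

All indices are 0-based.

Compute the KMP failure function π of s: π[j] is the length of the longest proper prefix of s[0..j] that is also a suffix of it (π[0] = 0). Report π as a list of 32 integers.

[0, 0, 0, 1, 2, 1, 0, 0, 0, 0, 0, 0, 0, 0, 0, 0, 0, 0, 0, 0, 0, 0, 0, 1, 2, 1, 2, 3, 0, 0, 0, 0]

π[0] = 0
j=1 s[j]='d': π[1]=0 (border '')
j=2 s[j]='c': π[2]=0 (border '')
j=3 s[j]='a': π[3]=1 (border 'a')
j=4 s[j]='d': π[4]=2 (border 'ad')
j=5 s[j]='a': k: 2→0; π[5]=1 (border 'a')
j=6 s[j]='b': k: 1→0; π[6]=0 (border '')
j=7 s[j]='d': π[7]=0 (border '')
j=8 s[j]='c': π[8]=0 (border '')
j=9 s[j]='b': π[9]=0 (border '')
j=10 s[j]='b': π[10]=0 (border '')
j=11 s[j]='d': π[11]=0 (border '')
j=12 s[j]='c': π[12]=0 (border '')
j=13 s[j]='b': π[13]=0 (border '')
j=14 s[j]='d': π[14]=0 (border '')
j=15 s[j]='c': π[15]=0 (border '')
j=16 s[j]='d': π[16]=0 (border '')
j=17 s[j]='d': π[17]=0 (border '')
j=18 s[j]='d': π[18]=0 (border '')
j=19 s[j]='c': π[19]=0 (border '')
j=20 s[j]='d': π[20]=0 (border '')
j=21 s[j]='c': π[21]=0 (border '')
j=22 s[j]='c': π[22]=0 (border '')
j=23 s[j]='a': π[23]=1 (border 'a')
j=24 s[j]='d': π[24]=2 (border 'ad')
j=25 s[j]='a': k: 2→0; π[25]=1 (border 'a')
j=26 s[j]='d': π[26]=2 (border 'ad')
j=27 s[j]='c': π[27]=3 (border 'adc')
j=28 s[j]='b': k: 3→0; π[28]=0 (border '')
j=29 s[j]='c': π[29]=0 (border '')
j=30 s[j]='b': π[30]=0 (border '')
j=31 s[j]='c': π[31]=0 (border '')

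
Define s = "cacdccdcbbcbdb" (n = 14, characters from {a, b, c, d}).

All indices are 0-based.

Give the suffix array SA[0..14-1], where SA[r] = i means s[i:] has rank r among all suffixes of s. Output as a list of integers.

sorted suffixes:
  #0 SA[0]=1  'acdccdcbbcbdb'
  #1 SA[1]=13  'b'
  #2 SA[2]=8  'bbcbdb'
  #3 SA[3]=9  'bcbdb'
  #4 SA[4]=11  'bdb'
  #5 SA[5]=0  'cacdccdcbbcbdb'
  #6 SA[6]=7  'cbbcbdb'
  #7 SA[7]=10  'cbdb'
  #8 SA[8]=4  'ccdcbbcbdb'
  #9 SA[9]=5  'cdcbbcbdb'
  #10 SA[10]=2  'cdccdcbbcbdb'
  #11 SA[11]=12  'db'
  #12 SA[12]=6  'dcbbcbdb'
  #13 SA[13]=3  'dccdcbbcbdb'

[1, 13, 8, 9, 11, 0, 7, 10, 4, 5, 2, 12, 6, 3]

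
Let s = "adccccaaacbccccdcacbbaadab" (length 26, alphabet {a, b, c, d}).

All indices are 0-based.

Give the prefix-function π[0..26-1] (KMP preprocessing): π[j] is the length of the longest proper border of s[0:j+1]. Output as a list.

[0, 0, 0, 0, 0, 0, 1, 1, 1, 0, 0, 0, 0, 0, 0, 0, 0, 1, 0, 0, 0, 1, 1, 2, 1, 0]

π[0] = 0
j=1 s[j]='d': π[1]=0 (border '')
j=2 s[j]='c': π[2]=0 (border '')
j=3 s[j]='c': π[3]=0 (border '')
j=4 s[j]='c': π[4]=0 (border '')
j=5 s[j]='c': π[5]=0 (border '')
j=6 s[j]='a': π[6]=1 (border 'a')
j=7 s[j]='a': k: 1→0; π[7]=1 (border 'a')
j=8 s[j]='a': k: 1→0; π[8]=1 (border 'a')
j=9 s[j]='c': k: 1→0; π[9]=0 (border '')
j=10 s[j]='b': π[10]=0 (border '')
j=11 s[j]='c': π[11]=0 (border '')
j=12 s[j]='c': π[12]=0 (border '')
j=13 s[j]='c': π[13]=0 (border '')
j=14 s[j]='c': π[14]=0 (border '')
j=15 s[j]='d': π[15]=0 (border '')
j=16 s[j]='c': π[16]=0 (border '')
j=17 s[j]='a': π[17]=1 (border 'a')
j=18 s[j]='c': k: 1→0; π[18]=0 (border '')
j=19 s[j]='b': π[19]=0 (border '')
j=20 s[j]='b': π[20]=0 (border '')
j=21 s[j]='a': π[21]=1 (border 'a')
j=22 s[j]='a': k: 1→0; π[22]=1 (border 'a')
j=23 s[j]='d': π[23]=2 (border 'ad')
j=24 s[j]='a': k: 2→0; π[24]=1 (border 'a')
j=25 s[j]='b': k: 1→0; π[25]=0 (border '')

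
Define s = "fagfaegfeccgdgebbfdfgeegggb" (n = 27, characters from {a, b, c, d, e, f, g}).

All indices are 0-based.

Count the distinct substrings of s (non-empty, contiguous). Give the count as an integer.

353

sorted suffixes:
  #0 SA[0]=4  'aegfeccgdgebbfdfgeegggb'
  #1 SA[1]=1  'agfaegfeccgdgebbfdfgeegggb'
  #2 SA[2]=26  'b'
  #3 SA[3]=15  'bbfdfgeegggb'
  #4 SA[4]=16  'bfdfgeegggb'
  #5 SA[5]=9  'ccgdgebbfdfgeegggb'
  #6 SA[6]=10  'cgdgebbfdfgeegggb'
  #7 SA[7]=18  'dfgeegggb'
  #8 SA[8]=12  'dgebbfdfgeegggb'
  #9 SA[9]=14  'ebbfdfgeegggb'
  #10 SA[10]=8  'eccgdgebbfdfgeegggb'
  #11 SA[11]=21  'eegggb'
  #12 SA[12]=5  'egfeccgdgebbfdfgeegggb'
  #13 SA[13]=22  'egggb'
  #14 SA[14]=3  'faegfeccgdgebbfdfgeegggb'
  #15 SA[15]=0  'fagfaegfeccgdgebbfdfgeegggb'
  #16 SA[16]=17  'fdfgeegggb'
  #17 SA[17]=7  'feccgdgebbfdfgeegggb'
  #18 SA[18]=19  'fgeegggb'
  #19 SA[19]=25  'gb'
  #20 SA[20]=11  'gdgebbfdfgeegggb'
  #21 SA[21]=13  'gebbfdfgeegggb'
  #22 SA[22]=20  'geegggb'
  #23 SA[23]=2  'gfaegfeccgdgebbfdfgeegggb'
  #24 SA[24]=6  'gfeccgdgebbfdfgeegggb'
  #25 SA[25]=24  'ggb'
  #26 SA[26]=23  'gggb'

SA = [4, 1, 26, 15, 16, 9, 10, 18, 12, 14, 8, 21, 5, 22, 3, 0, 17, 7, 19, 25, 11, 13, 20, 2, 6, 24, 23]
[i] adj suffixes → lcp
  [1] 4/1 → 1 ('a')
  [2] 1/26 → 0 ('')
  [3] 26/15 → 1 ('b')
  [4] 15/16 → 1 ('b')
  [5] 16/9 → 0 ('')
  [6] 9/10 → 1 ('c')
  [7] 10/18 → 0 ('')
  [8] 18/12 → 1 ('d')
  [9] 12/14 → 0 ('')
  [10] 14/8 → 1 ('e')
  [11] 8/21 → 1 ('e')
  [12] 21/5 → 1 ('e')
  [13] 5/22 → 2 ('eg')
  [14] 22/3 → 0 ('')
  [15] 3/0 → 2 ('fa')
  [16] 0/17 → 1 ('f')
  [17] 17/7 → 1 ('f')
  [18] 7/19 → 1 ('f')
  [19] 19/25 → 0 ('')
  [20] 25/11 → 1 ('g')
  [21] 11/13 → 1 ('g')
  [22] 13/20 → 2 ('ge')
  [23] 20/2 → 1 ('g')
  [24] 2/6 → 2 ('gf')
  [25] 6/24 → 1 ('g')
  [26] 24/23 → 2 ('gg')

n(n+1)/2 = 27·28/2 = 378
Σ LCP = 0 + 1 + 0 + 1 + 1 + 0 + 1 + 0 + 1 + 0 + 1 + 1 + 1 + 2 + 0 + 2 + 1 + 1 + 1 + 0 + 1 + 1 + 2 + 1 + 2 + 1 + 2 = 25
distinct = 378 − 25 = 353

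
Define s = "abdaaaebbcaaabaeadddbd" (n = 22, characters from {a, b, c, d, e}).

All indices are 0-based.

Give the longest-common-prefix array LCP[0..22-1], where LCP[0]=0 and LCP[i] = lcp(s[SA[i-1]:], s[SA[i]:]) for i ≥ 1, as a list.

rank→(start, suffix):
  0 → (10, 'aaabaeadddbd')
  1 → (3, 'aaaebbcaaabaeadddbd')
  2 → (11, 'aabaeadddbd')
  3 → (4, 'aaebbcaaabaeadddbd')
  4 → (12, 'abaeadddbd')
  5 → (0, 'abdaaaebbcaaabaeadddbd')
  6 → (16, 'adddbd')
  7 → (14, 'aeadddbd')
  8 → (5, 'aebbcaaabaeadddbd')
  9 → (13, 'baeadddbd')
  10 → (7, 'bbcaaabaeadddbd')
  11 → (8, 'bcaaabaeadddbd')
  12 → (20, 'bd')
  13 → (1, 'bdaaaebbcaaabaeadddbd')
  14 → (9, 'caaabaeadddbd')
  15 → (21, 'd')
  16 → (2, 'daaaebbcaaabaeadddbd')
  17 → (19, 'dbd')
  18 → (18, 'ddbd')
  19 → (17, 'dddbd')
  20 → (15, 'eadddbd')
  21 → (6, 'ebbcaaabaeadddbd')

SA = [10, 3, 11, 4, 12, 0, 16, 14, 5, 13, 7, 8, 20, 1, 9, 21, 2, 19, 18, 17, 15, 6]
i: (SA[i-1],SA[i]) lcp shared
  1: (10,3) 3 'aaa'
  2: (3,11) 2 'aa'
  3: (11,4) 2 'aa'
  4: (4,12) 1 'a'
  5: (12,0) 2 'ab'
  6: (0,16) 1 'a'
  7: (16,14) 1 'a'
  8: (14,5) 2 'ae'
  9: (5,13) 0 ''
  10: (13,7) 1 'b'
  11: (7,8) 1 'b'
  12: (8,20) 1 'b'
  13: (20,1) 2 'bd'
  14: (1,9) 0 ''
  15: (9,21) 0 ''
  16: (21,2) 1 'd'
  17: (2,19) 1 'd'
  18: (19,18) 1 'd'
  19: (18,17) 2 'dd'
  20: (17,15) 0 ''
  21: (15,6) 1 'e'

[0, 3, 2, 2, 1, 2, 1, 1, 2, 0, 1, 1, 1, 2, 0, 0, 1, 1, 1, 2, 0, 1]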